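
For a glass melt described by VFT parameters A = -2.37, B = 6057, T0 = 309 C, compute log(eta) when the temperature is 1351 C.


VFT equation: log(eta) = A + B / (T - T0)
  T - T0 = 1351 - 309 = 1042
  B / (T - T0) = 6057 / 1042 = 5.813
  log(eta) = -2.37 + 5.813 = 3.443

3.443


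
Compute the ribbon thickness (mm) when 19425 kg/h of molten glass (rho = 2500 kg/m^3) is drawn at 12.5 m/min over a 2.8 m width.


Ribbon cross-section from mass balance:
  Volume rate = throughput / density = 19425 / 2500 = 7.77 m^3/h
  thickness = volume rate / (speed * 60 * width), i.e.
  thickness = throughput / (60 * speed * width * density) * 1000
  thickness = 19425 / (60 * 12.5 * 2.8 * 2500) * 1000 = 3.7 mm

3.7 mm


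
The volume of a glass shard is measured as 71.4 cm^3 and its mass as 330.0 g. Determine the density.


Use the definition of density:
  rho = mass / volume
  rho = 330.0 / 71.4 = 4.622 g/cm^3

4.622 g/cm^3


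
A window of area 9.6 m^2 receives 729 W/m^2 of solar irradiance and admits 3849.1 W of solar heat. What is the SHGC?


Rearrange Q = Area * SHGC * Irradiance:
  SHGC = Q / (Area * Irradiance)
  SHGC = 3849.1 / (9.6 * 729) = 0.55

0.55


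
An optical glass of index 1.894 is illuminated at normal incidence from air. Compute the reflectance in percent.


Fresnel reflectance at normal incidence:
  R = ((n - 1)/(n + 1))^2
  (n - 1)/(n + 1) = (1.894 - 1)/(1.894 + 1) = 0.308915
  R = 0.308915^2 = 0.0954285
  R(%) = 0.0954285 * 100 = 9.543%

9.543%


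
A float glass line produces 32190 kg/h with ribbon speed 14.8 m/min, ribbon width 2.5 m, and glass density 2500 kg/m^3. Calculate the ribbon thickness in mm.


Ribbon cross-section from mass balance:
  Volume rate = throughput / density = 32190 / 2500 = 12.876 m^3/h
  thickness = volume rate / (speed * 60 * width), i.e.
  thickness = throughput / (60 * speed * width * density) * 1000
  thickness = 32190 / (60 * 14.8 * 2.5 * 2500) * 1000 = 5.8 mm

5.8 mm


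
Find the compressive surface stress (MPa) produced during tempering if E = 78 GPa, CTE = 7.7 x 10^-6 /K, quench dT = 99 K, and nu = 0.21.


Tempering stress: sigma = E * alpha * dT / (1 - nu)
  E (MPa) = 78 * 1000 = 78000
  Numerator = 78000 * (7.7 x 10^-6) * 99 = 59.4594
  Denominator = 1 - 0.21 = 0.79
  sigma = 59.4594 / 0.79 = 75.3 MPa

75.3 MPa


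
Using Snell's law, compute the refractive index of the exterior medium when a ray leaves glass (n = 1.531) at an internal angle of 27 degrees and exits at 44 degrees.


Apply Snell's law: n1 * sin(theta1) = n2 * sin(theta2)
  n2 = n1 * sin(theta1) / sin(theta2)
  sin(27) = 0.45399
  sin(44) = 0.694658
  n2 = 1.531 * 0.45399 / 0.694658 = 1.0006

1.0006


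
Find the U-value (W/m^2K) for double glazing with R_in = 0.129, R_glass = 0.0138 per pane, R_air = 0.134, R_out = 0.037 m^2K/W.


Total thermal resistance (series):
  R_total = R_in + R_glass + R_air + R_glass + R_out
  R_total = 0.129 + 0.0138 + 0.134 + 0.0138 + 0.037 = 0.3276 m^2K/W
U-value = 1 / R_total = 1 / 0.3276 = 3.053 W/m^2K

3.053 W/m^2K


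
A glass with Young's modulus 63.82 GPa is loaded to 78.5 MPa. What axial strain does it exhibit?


Rearrange E = sigma / epsilon:
  epsilon = sigma / E
  E (MPa) = 63.82 * 1000 = 63820
  epsilon = 78.5 / 63820 = 0.00123

0.00123


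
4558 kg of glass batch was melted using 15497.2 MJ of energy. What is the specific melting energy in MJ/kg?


Rearrange E = m * s for s:
  s = E / m
  s = 15497.2 / 4558 = 3.4 MJ/kg

3.4 MJ/kg


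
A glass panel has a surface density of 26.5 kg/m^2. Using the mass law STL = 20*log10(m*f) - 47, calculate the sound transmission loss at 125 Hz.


Mass law: STL = 20 * log10(m * f) - 47
  m * f = 26.5 * 125 = 3312.5
  log10(3312.5) = 3.52016
  STL = 20 * 3.52016 - 47 = 70.4032 - 47 = 23.4 dB

23.4 dB


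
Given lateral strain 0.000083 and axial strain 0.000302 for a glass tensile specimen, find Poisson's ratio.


Poisson's ratio: nu = lateral strain / axial strain
  nu = 0.000083 / 0.000302 = 0.2748

0.2748


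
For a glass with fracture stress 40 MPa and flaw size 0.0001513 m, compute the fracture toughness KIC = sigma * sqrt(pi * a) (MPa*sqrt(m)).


Fracture toughness: KIC = sigma * sqrt(pi * a)
  pi * a = pi * 0.0001513 = 0.000475323
  sqrt(pi * a) = 0.021802
  KIC = 40 * 0.021802 = 0.872 MPa*sqrt(m)

0.872 MPa*sqrt(m)


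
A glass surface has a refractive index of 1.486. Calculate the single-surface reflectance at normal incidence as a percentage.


Fresnel reflectance at normal incidence:
  R = ((n - 1)/(n + 1))^2
  (n - 1)/(n + 1) = (1.486 - 1)/(1.486 + 1) = 0.195495
  R = 0.195495^2 = 0.0382183
  R(%) = 0.0382183 * 100 = 3.822%

3.822%


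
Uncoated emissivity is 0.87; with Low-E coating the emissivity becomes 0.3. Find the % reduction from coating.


Percentage reduction = (1 - coated/uncoated) * 100
  Ratio = 0.3 / 0.87 = 0.3448
  Reduction = (1 - 0.3448) * 100 = 65.5%

65.5%


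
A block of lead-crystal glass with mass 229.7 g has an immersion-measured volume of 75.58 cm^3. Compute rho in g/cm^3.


Use the definition of density:
  rho = mass / volume
  rho = 229.7 / 75.58 = 3.039 g/cm^3

3.039 g/cm^3


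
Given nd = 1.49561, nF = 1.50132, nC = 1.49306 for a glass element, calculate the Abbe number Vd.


Abbe number formula: Vd = (nd - 1) / (nF - nC)
  nd - 1 = 1.49561 - 1 = 0.49561
  nF - nC = 1.50132 - 1.49306 = 0.00826
  Vd = 0.49561 / 0.00826 = 60.0

60.0


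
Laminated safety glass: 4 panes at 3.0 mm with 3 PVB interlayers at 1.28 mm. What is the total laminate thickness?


Total thickness = glass contribution + PVB contribution
  Glass: 4 * 3.0 = 12.0 mm
  PVB: 3 * 1.28 = 3.84 mm
  Total = 12.0 + 3.84 = 15.84 mm

15.84 mm


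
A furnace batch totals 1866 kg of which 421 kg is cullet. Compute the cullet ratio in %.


Cullet ratio = (cullet mass / total batch mass) * 100
  Ratio = 421 / 1866 * 100 = 22.56%

22.56%


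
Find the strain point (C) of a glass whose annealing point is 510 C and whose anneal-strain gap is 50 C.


Strain point = annealing point - difference:
  T_strain = 510 - 50 = 460 C

460 C


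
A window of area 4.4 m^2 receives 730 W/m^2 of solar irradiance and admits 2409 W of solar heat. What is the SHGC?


Rearrange Q = Area * SHGC * Irradiance:
  SHGC = Q / (Area * Irradiance)
  SHGC = 2409 / (4.4 * 730) = 0.75

0.75


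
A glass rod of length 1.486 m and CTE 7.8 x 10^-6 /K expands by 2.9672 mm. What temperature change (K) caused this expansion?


Rearrange dL = alpha * L0 * dT for dT:
  dT = dL / (alpha * L0)
  dL (m) = 2.9672 / 1000 = 0.0029672
  dT = 0.0029672 / ((7.8 x 10^-6) * 1.486) = 256.0 K

256.0 K


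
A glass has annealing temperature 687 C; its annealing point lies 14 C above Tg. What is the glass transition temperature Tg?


Rearrange T_anneal = Tg + offset for Tg:
  Tg = T_anneal - offset = 687 - 14 = 673 C

673 C


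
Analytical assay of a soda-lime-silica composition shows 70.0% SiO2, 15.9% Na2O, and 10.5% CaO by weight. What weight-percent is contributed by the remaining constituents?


Sum the three major oxides:
  SiO2 + Na2O + CaO = 70.0 + 15.9 + 10.5 = 96.4%
Subtract from 100%:
  Others = 100 - 96.4 = 3.6%

3.6%


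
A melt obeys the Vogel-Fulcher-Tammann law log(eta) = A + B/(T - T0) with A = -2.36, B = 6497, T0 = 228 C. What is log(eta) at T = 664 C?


VFT equation: log(eta) = A + B / (T - T0)
  T - T0 = 664 - 228 = 436
  B / (T - T0) = 6497 / 436 = 14.901
  log(eta) = -2.36 + 14.901 = 12.541

12.541


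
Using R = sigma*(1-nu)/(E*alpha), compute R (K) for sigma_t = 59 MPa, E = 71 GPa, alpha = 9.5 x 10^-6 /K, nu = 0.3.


Thermal shock resistance: R = sigma * (1 - nu) / (E * alpha)
  Numerator = 59 * (1 - 0.3) = 41.3
  Denominator = 71 * 1000 * (9.5 x 10^-6) = 0.6745
  R = 41.3 / 0.6745 = 61.2 K

61.2 K


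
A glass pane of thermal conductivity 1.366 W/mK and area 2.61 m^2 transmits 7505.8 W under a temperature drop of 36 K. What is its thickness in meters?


Fourier's law: t = k * A * dT / Q
  t = 1.366 * 2.61 * 36 / 7505.8
  t = 128.34936 / 7505.8 = 0.0171 m

0.0171 m


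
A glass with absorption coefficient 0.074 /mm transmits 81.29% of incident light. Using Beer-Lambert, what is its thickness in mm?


Rearrange T = exp(-alpha * thickness):
  thickness = -ln(T) / alpha
  T = 81.29/100 = 0.8129
  ln(T) = -0.20715
  -ln(T) = 0.20715
  thickness = 0.20715 / 0.074 = 2.8 mm

2.8 mm


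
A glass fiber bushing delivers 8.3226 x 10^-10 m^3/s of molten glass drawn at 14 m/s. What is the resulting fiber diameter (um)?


Cross-sectional area from continuity:
  A = Q / v = 8.3226 x 10^-10 / 14 = 5.944714 x 10^-11 m^2
Diameter from circular cross-section:
  d = sqrt(4A / pi) * 10^6 (m -> um)
  d = sqrt(4 * 5.944714 x 10^-11 / pi) * 10^6 = 8.7 um

8.7 um


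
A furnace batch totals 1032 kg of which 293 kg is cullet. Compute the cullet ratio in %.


Cullet ratio = (cullet mass / total batch mass) * 100
  Ratio = 293 / 1032 * 100 = 28.39%

28.39%


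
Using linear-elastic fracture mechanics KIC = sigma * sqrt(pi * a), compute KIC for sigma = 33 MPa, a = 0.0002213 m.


Fracture toughness: KIC = sigma * sqrt(pi * a)
  pi * a = pi * 0.0002213 = 0.000695234
  sqrt(pi * a) = 0.026367
  KIC = 33 * 0.026367 = 0.87 MPa*sqrt(m)

0.87 MPa*sqrt(m)


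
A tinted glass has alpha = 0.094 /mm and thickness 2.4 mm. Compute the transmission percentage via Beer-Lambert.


Beer-Lambert law: T = exp(-alpha * thickness)
  exponent = -0.094 * 2.4 = -0.2256
  T = exp(-0.2256) = 0.798
  Percentage = 0.798 * 100 = 79.8%

79.8%


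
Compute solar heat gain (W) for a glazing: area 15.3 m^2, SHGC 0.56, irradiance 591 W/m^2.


Solar heat gain: Q = Area * SHGC * Irradiance
  Q = 15.3 * 0.56 * 591 = 5063.7 W

5063.7 W


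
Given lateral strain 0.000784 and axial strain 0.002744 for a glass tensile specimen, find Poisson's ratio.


Poisson's ratio: nu = lateral strain / axial strain
  nu = 0.000784 / 0.002744 = 0.2857

0.2857


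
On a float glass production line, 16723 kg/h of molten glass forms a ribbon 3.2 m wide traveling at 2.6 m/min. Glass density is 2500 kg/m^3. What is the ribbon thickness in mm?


Ribbon cross-section from mass balance:
  Volume rate = throughput / density = 16723 / 2500 = 6.6892 m^3/h
  thickness = volume rate / (speed * 60 * width), i.e.
  thickness = throughput / (60 * speed * width * density) * 1000
  thickness = 16723 / (60 * 2.6 * 3.2 * 2500) * 1000 = 13.4 mm

13.4 mm


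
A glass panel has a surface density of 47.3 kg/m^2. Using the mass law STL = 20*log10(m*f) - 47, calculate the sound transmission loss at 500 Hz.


Mass law: STL = 20 * log10(m * f) - 47
  m * f = 47.3 * 500 = 23650
  log10(23650) = 4.37383
  STL = 20 * 4.37383 - 47 = 87.4766 - 47 = 40.5 dB

40.5 dB


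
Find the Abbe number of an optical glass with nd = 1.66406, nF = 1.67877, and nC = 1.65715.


Abbe number formula: Vd = (nd - 1) / (nF - nC)
  nd - 1 = 1.66406 - 1 = 0.66406
  nF - nC = 1.67877 - 1.65715 = 0.02162
  Vd = 0.66406 / 0.02162 = 30.72

30.72


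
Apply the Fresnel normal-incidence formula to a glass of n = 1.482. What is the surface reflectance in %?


Fresnel reflectance at normal incidence:
  R = ((n - 1)/(n + 1))^2
  (n - 1)/(n + 1) = (1.482 - 1)/(1.482 + 1) = 0.194198
  R = 0.194198^2 = 0.0377129
  R(%) = 0.0377129 * 100 = 3.771%

3.771%


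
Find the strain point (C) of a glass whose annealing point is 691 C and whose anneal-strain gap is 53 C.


Strain point = annealing point - difference:
  T_strain = 691 - 53 = 638 C

638 C


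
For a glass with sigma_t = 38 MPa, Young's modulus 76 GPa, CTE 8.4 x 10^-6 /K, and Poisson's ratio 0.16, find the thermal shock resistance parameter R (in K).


Thermal shock resistance: R = sigma * (1 - nu) / (E * alpha)
  Numerator = 38 * (1 - 0.16) = 31.92
  Denominator = 76 * 1000 * (8.4 x 10^-6) = 0.6384
  R = 31.92 / 0.6384 = 50.0 K

50.0 K


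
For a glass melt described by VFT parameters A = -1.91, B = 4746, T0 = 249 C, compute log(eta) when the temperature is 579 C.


VFT equation: log(eta) = A + B / (T - T0)
  T - T0 = 579 - 249 = 330
  B / (T - T0) = 4746 / 330 = 14.382
  log(eta) = -1.91 + 14.382 = 12.472

12.472


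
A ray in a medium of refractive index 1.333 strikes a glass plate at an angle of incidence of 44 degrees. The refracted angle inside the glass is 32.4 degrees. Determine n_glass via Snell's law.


Apply Snell's law: n1 * sin(theta1) = n2 * sin(theta2)
  n2 = n1 * sin(theta1) / sin(theta2)
  sin(44) = 0.694658
  sin(32.4) = 0.535827
  n2 = 1.333 * 0.694658 / 0.535827 = 1.7281

1.7281


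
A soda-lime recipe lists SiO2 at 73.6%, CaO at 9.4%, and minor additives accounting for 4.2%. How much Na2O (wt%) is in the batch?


Pieces sum to 100%:
  Na2O = 100 - (SiO2 + CaO + others)
  Na2O = 100 - (73.6 + 9.4 + 4.2) = 12.8%

12.8%


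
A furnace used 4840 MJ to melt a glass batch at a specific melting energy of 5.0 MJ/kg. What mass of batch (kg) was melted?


Rearrange E = m * s for m:
  m = E / s
  m = 4840 / 5.0 = 968.0 kg

968.0 kg


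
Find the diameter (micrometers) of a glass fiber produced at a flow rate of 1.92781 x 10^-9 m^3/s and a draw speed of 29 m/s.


Cross-sectional area from continuity:
  A = Q / v = 1.92781 x 10^-9 / 29 = 6.647621 x 10^-11 m^2
Diameter from circular cross-section:
  d = sqrt(4A / pi) * 10^6 (m -> um)
  d = sqrt(4 * 6.647621 x 10^-11 / pi) * 10^6 = 9.2 um

9.2 um


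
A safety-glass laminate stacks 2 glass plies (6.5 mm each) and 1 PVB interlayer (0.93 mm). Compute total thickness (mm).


Total thickness = glass contribution + PVB contribution
  Glass: 2 * 6.5 = 13.0 mm
  PVB: 1 * 0.93 = 0.93 mm
  Total = 13.0 + 0.93 = 13.93 mm

13.93 mm


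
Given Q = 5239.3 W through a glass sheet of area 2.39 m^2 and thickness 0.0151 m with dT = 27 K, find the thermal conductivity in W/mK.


Fourier's law rearranged: k = Q * t / (A * dT)
  Numerator = 5239.3 * 0.0151 = 79.11343
  Denominator = 2.39 * 27 = 64.53
  k = 79.11343 / 64.53 = 1.226 W/mK

1.226 W/mK


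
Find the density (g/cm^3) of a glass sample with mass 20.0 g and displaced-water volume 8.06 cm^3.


Use the definition of density:
  rho = mass / volume
  rho = 20.0 / 8.06 = 2.481 g/cm^3

2.481 g/cm^3


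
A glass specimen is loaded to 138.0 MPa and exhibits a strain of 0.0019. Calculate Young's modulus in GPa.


Young's modulus: E = stress / strain
  E = 138.0 MPa / 0.0019 = 72631.58 MPa
Convert to GPa: 72631.58 / 1000 = 72.63 GPa

72.63 GPa


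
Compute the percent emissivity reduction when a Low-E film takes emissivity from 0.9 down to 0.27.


Percentage reduction = (1 - coated/uncoated) * 100
  Ratio = 0.27 / 0.9 = 0.3
  Reduction = (1 - 0.3) * 100 = 70.0%

70.0%


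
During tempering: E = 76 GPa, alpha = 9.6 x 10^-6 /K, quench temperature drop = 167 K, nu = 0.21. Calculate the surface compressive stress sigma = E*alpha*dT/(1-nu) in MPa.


Tempering stress: sigma = E * alpha * dT / (1 - nu)
  E (MPa) = 76 * 1000 = 76000
  Numerator = 76000 * (9.6 x 10^-6) * 167 = 121.8432
  Denominator = 1 - 0.21 = 0.79
  sigma = 121.8432 / 0.79 = 154.2 MPa

154.2 MPa


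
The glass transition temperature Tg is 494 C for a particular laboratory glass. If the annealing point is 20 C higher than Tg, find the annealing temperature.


The annealing temperature is Tg plus the offset:
  T_anneal = 494 + 20 = 514 C

514 C


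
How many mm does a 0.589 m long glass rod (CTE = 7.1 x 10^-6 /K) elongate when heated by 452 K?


Thermal expansion formula: dL = alpha * L0 * dT
  dL = (7.1 x 10^-6) * 0.589 * 452 = 0.00189022 m
Convert to mm: 0.00189022 * 1000 = 1.8902 mm

1.8902 mm


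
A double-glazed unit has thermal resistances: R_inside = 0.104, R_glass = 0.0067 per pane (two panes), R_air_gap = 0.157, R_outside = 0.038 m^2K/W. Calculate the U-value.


Total thermal resistance (series):
  R_total = R_in + R_glass + R_air + R_glass + R_out
  R_total = 0.104 + 0.0067 + 0.157 + 0.0067 + 0.038 = 0.3124 m^2K/W
U-value = 1 / R_total = 1 / 0.3124 = 3.201 W/m^2K

3.201 W/m^2K


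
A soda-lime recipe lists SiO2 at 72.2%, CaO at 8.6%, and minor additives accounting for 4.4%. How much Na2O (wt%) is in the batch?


Pieces sum to 100%:
  Na2O = 100 - (SiO2 + CaO + others)
  Na2O = 100 - (72.2 + 8.6 + 4.4) = 14.8%

14.8%


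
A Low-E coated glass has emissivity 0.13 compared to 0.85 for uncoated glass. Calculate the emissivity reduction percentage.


Percentage reduction = (1 - coated/uncoated) * 100
  Ratio = 0.13 / 0.85 = 0.1529
  Reduction = (1 - 0.1529) * 100 = 84.7%

84.7%


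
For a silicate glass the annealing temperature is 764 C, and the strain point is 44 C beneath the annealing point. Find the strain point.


Strain point = annealing point - difference:
  T_strain = 764 - 44 = 720 C

720 C


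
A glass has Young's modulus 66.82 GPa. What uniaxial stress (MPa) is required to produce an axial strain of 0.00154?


Rearrange E = sigma / epsilon:
  sigma = E * epsilon
  E (MPa) = 66.82 * 1000 = 66820
  sigma = 66820 * 0.00154 = 102.9 MPa

102.9 MPa


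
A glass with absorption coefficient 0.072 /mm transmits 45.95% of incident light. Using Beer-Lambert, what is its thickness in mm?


Rearrange T = exp(-alpha * thickness):
  thickness = -ln(T) / alpha
  T = 45.95/100 = 0.4595
  ln(T) = -0.77762
  -ln(T) = 0.77762
  thickness = 0.77762 / 0.072 = 10.8 mm

10.8 mm


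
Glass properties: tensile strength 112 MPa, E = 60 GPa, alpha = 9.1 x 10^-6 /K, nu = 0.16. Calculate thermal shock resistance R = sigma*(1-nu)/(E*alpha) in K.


Thermal shock resistance: R = sigma * (1 - nu) / (E * alpha)
  Numerator = 112 * (1 - 0.16) = 94.08
  Denominator = 60 * 1000 * (9.1 x 10^-6) = 0.546
  R = 94.08 / 0.546 = 172.3 K

172.3 K


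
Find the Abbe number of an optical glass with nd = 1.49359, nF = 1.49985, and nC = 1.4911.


Abbe number formula: Vd = (nd - 1) / (nF - nC)
  nd - 1 = 1.49359 - 1 = 0.49359
  nF - nC = 1.49985 - 1.4911 = 0.00875
  Vd = 0.49359 / 0.00875 = 56.41

56.41


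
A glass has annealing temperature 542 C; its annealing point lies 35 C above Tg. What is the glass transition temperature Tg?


Rearrange T_anneal = Tg + offset for Tg:
  Tg = T_anneal - offset = 542 - 35 = 507 C

507 C


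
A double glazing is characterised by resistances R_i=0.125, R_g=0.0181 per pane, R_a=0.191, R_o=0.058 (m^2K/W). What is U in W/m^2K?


Total thermal resistance (series):
  R_total = R_in + R_glass + R_air + R_glass + R_out
  R_total = 0.125 + 0.0181 + 0.191 + 0.0181 + 0.058 = 0.4102 m^2K/W
U-value = 1 / R_total = 1 / 0.4102 = 2.438 W/m^2K

2.438 W/m^2K


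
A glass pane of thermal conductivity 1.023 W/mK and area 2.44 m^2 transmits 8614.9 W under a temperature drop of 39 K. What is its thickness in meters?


Fourier's law: t = k * A * dT / Q
  t = 1.023 * 2.44 * 39 / 8614.9
  t = 97.34868 / 8614.9 = 0.0113 m

0.0113 m


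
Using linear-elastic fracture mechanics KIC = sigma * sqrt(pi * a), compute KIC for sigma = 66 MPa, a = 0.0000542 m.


Fracture toughness: KIC = sigma * sqrt(pi * a)
  pi * a = pi * 0.0000542 = 0.000170274
  sqrt(pi * a) = 0.013049
  KIC = 66 * 0.013049 = 0.861 MPa*sqrt(m)

0.861 MPa*sqrt(m)


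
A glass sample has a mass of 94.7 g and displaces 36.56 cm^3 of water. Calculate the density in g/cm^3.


Use the definition of density:
  rho = mass / volume
  rho = 94.7 / 36.56 = 2.59 g/cm^3

2.59 g/cm^3


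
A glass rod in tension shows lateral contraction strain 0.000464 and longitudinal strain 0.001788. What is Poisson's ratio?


Poisson's ratio: nu = lateral strain / axial strain
  nu = 0.000464 / 0.001788 = 0.2595

0.2595


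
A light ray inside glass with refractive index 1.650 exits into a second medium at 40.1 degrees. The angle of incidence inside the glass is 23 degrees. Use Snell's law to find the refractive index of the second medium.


Apply Snell's law: n1 * sin(theta1) = n2 * sin(theta2)
  n2 = n1 * sin(theta1) / sin(theta2)
  sin(23) = 0.390731
  sin(40.1) = 0.644124
  n2 = 1.650 * 0.390731 / 0.644124 = 1.0009

1.0009


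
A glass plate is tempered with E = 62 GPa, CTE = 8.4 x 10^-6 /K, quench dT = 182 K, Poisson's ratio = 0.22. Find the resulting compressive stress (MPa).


Tempering stress: sigma = E * alpha * dT / (1 - nu)
  E (MPa) = 62 * 1000 = 62000
  Numerator = 62000 * (8.4 x 10^-6) * 182 = 94.7856
  Denominator = 1 - 0.22 = 0.78
  sigma = 94.7856 / 0.78 = 121.5 MPa

121.5 MPa


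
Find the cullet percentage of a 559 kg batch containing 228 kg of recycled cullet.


Cullet ratio = (cullet mass / total batch mass) * 100
  Ratio = 228 / 559 * 100 = 40.79%

40.79%


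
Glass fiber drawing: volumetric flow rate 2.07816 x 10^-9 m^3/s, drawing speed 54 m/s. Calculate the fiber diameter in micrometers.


Cross-sectional area from continuity:
  A = Q / v = 2.07816 x 10^-9 / 54 = 3.848444 x 10^-11 m^2
Diameter from circular cross-section:
  d = sqrt(4A / pi) * 10^6 (m -> um)
  d = sqrt(4 * 3.848444 x 10^-11 / pi) * 10^6 = 7.0 um

7.0 um


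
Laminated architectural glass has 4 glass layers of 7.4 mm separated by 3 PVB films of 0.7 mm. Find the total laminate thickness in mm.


Total thickness = glass contribution + PVB contribution
  Glass: 4 * 7.4 = 29.6 mm
  PVB: 3 * 0.7 = 2.1 mm
  Total = 29.6 + 2.1 = 31.7 mm

31.7 mm


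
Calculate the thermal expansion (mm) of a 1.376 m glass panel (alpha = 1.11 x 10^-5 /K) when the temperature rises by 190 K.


Thermal expansion formula: dL = alpha * L0 * dT
  dL = (1.11 x 10^-5) * 1.376 * 190 = 0.00290198 m
Convert to mm: 0.00290198 * 1000 = 2.902 mm

2.902 mm


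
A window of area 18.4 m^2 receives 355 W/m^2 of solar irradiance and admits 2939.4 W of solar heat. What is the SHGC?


Rearrange Q = Area * SHGC * Irradiance:
  SHGC = Q / (Area * Irradiance)
  SHGC = 2939.4 / (18.4 * 355) = 0.45

0.45


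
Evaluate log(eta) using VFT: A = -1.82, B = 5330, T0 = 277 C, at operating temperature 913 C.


VFT equation: log(eta) = A + B / (T - T0)
  T - T0 = 913 - 277 = 636
  B / (T - T0) = 5330 / 636 = 8.381
  log(eta) = -1.82 + 8.381 = 6.561

6.561


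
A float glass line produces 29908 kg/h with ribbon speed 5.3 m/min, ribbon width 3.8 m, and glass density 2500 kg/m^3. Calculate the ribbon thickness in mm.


Ribbon cross-section from mass balance:
  Volume rate = throughput / density = 29908 / 2500 = 11.9632 m^3/h
  thickness = volume rate / (speed * 60 * width), i.e.
  thickness = throughput / (60 * speed * width * density) * 1000
  thickness = 29908 / (60 * 5.3 * 3.8 * 2500) * 1000 = 9.9 mm

9.9 mm


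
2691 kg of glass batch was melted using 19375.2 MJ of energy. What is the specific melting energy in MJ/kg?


Rearrange E = m * s for s:
  s = E / m
  s = 19375.2 / 2691 = 7.2 MJ/kg

7.2 MJ/kg


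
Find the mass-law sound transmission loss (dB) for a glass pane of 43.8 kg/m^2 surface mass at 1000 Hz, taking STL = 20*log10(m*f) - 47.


Mass law: STL = 20 * log10(m * f) - 47
  m * f = 43.8 * 1000 = 43800
  log10(43800) = 4.64147
  STL = 20 * 4.64147 - 47 = 92.8294 - 47 = 45.8 dB

45.8 dB


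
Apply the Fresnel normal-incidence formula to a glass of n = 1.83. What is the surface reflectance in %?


Fresnel reflectance at normal incidence:
  R = ((n - 1)/(n + 1))^2
  (n - 1)/(n + 1) = (1.83 - 1)/(1.83 + 1) = 0.293286
  R = 0.293286^2 = 0.0860167
  R(%) = 0.0860167 * 100 = 8.602%

8.602%


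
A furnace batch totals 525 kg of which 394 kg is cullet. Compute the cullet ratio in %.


Cullet ratio = (cullet mass / total batch mass) * 100
  Ratio = 394 / 525 * 100 = 75.05%

75.05%


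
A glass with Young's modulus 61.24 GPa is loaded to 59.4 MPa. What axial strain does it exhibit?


Rearrange E = sigma / epsilon:
  epsilon = sigma / E
  E (MPa) = 61.24 * 1000 = 61240
  epsilon = 59.4 / 61240 = 0.00097

0.00097


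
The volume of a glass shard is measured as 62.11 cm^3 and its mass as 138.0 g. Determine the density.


Use the definition of density:
  rho = mass / volume
  rho = 138.0 / 62.11 = 2.222 g/cm^3

2.222 g/cm^3


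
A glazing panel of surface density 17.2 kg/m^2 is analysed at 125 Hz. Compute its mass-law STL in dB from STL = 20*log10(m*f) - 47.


Mass law: STL = 20 * log10(m * f) - 47
  m * f = 17.2 * 125 = 2150
  log10(2150) = 3.33244
  STL = 20 * 3.33244 - 47 = 66.6488 - 47 = 19.6 dB

19.6 dB


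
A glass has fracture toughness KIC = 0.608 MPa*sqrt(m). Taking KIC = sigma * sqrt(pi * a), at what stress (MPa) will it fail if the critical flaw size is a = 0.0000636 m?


Rearrange KIC = sigma * sqrt(pi * a):
  sigma = KIC / sqrt(pi * a)
  sqrt(pi * 0.0000636) = 0.014135
  sigma = 0.608 / 0.014135 = 43.01 MPa

43.01 MPa


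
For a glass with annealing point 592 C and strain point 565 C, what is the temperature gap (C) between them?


Gap = T_anneal - T_strain:
  gap = 592 - 565 = 27 C

27 C


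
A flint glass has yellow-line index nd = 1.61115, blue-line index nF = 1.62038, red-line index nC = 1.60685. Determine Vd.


Abbe number formula: Vd = (nd - 1) / (nF - nC)
  nd - 1 = 1.61115 - 1 = 0.61115
  nF - nC = 1.62038 - 1.60685 = 0.01353
  Vd = 0.61115 / 0.01353 = 45.17

45.17


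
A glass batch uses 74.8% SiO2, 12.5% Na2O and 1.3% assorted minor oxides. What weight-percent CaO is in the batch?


Pieces sum to 100%:
  CaO = 100 - (SiO2 + Na2O + others)
  CaO = 100 - (74.8 + 12.5 + 1.3) = 11.4%

11.4%


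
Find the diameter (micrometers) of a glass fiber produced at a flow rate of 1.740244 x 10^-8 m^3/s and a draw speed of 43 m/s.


Cross-sectional area from continuity:
  A = Q / v = 1.740244 x 10^-8 / 43 = 4.047079 x 10^-10 m^2
Diameter from circular cross-section:
  d = sqrt(4A / pi) * 10^6 (m -> um)
  d = sqrt(4 * 4.047079 x 10^-10 / pi) * 10^6 = 22.7 um

22.7 um


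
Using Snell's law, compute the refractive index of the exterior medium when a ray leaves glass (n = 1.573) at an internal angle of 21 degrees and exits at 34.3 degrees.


Apply Snell's law: n1 * sin(theta1) = n2 * sin(theta2)
  n2 = n1 * sin(theta1) / sin(theta2)
  sin(21) = 0.358368
  sin(34.3) = 0.563526
  n2 = 1.573 * 0.358368 / 0.563526 = 1.0003

1.0003


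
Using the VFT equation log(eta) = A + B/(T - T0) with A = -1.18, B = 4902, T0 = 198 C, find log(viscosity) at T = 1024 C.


VFT equation: log(eta) = A + B / (T - T0)
  T - T0 = 1024 - 198 = 826
  B / (T - T0) = 4902 / 826 = 5.935
  log(eta) = -1.18 + 5.935 = 4.755

4.755


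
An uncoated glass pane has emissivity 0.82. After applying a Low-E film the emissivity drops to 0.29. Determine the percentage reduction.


Percentage reduction = (1 - coated/uncoated) * 100
  Ratio = 0.29 / 0.82 = 0.3537
  Reduction = (1 - 0.3537) * 100 = 64.6%

64.6%


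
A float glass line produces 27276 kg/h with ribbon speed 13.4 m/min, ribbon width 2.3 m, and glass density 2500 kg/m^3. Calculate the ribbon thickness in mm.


Ribbon cross-section from mass balance:
  Volume rate = throughput / density = 27276 / 2500 = 10.9104 m^3/h
  thickness = volume rate / (speed * 60 * width), i.e.
  thickness = throughput / (60 * speed * width * density) * 1000
  thickness = 27276 / (60 * 13.4 * 2.3 * 2500) * 1000 = 5.9 mm

5.9 mm


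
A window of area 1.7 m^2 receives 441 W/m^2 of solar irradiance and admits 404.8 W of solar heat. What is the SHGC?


Rearrange Q = Area * SHGC * Irradiance:
  SHGC = Q / (Area * Irradiance)
  SHGC = 404.8 / (1.7 * 441) = 0.54

0.54


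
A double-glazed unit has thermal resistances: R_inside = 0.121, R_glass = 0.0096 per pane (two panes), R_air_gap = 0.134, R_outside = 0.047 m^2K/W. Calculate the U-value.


Total thermal resistance (series):
  R_total = R_in + R_glass + R_air + R_glass + R_out
  R_total = 0.121 + 0.0096 + 0.134 + 0.0096 + 0.047 = 0.3212 m^2K/W
U-value = 1 / R_total = 1 / 0.3212 = 3.113 W/m^2K

3.113 W/m^2K


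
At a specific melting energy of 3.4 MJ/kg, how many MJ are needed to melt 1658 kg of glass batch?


Total energy = mass * specific energy
  E = 1658 * 3.4 = 5637.2 MJ

5637.2 MJ


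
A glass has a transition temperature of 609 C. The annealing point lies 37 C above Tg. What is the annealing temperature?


The annealing temperature is Tg plus the offset:
  T_anneal = 609 + 37 = 646 C

646 C


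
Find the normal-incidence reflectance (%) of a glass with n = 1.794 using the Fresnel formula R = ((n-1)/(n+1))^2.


Fresnel reflectance at normal incidence:
  R = ((n - 1)/(n + 1))^2
  (n - 1)/(n + 1) = (1.794 - 1)/(1.794 + 1) = 0.28418
  R = 0.28418^2 = 0.0807583
  R(%) = 0.0807583 * 100 = 8.076%

8.076%


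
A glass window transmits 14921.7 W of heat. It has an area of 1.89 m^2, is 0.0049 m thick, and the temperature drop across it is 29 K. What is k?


Fourier's law rearranged: k = Q * t / (A * dT)
  Numerator = 14921.7 * 0.0049 = 73.11633
  Denominator = 1.89 * 29 = 54.81
  k = 73.11633 / 54.81 = 1.334 W/mK

1.334 W/mK


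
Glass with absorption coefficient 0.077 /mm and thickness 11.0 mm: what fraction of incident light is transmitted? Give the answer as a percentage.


Beer-Lambert law: T = exp(-alpha * thickness)
  exponent = -0.077 * 11.0 = -0.847
  T = exp(-0.847) = 0.4287
  Percentage = 0.4287 * 100 = 42.87%

42.87%


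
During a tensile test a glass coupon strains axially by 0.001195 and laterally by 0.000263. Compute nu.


Poisson's ratio: nu = lateral strain / axial strain
  nu = 0.000263 / 0.001195 = 0.2201

0.2201


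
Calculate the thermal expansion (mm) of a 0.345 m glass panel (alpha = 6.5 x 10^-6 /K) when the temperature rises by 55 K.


Thermal expansion formula: dL = alpha * L0 * dT
  dL = (6.5 x 10^-6) * 0.345 * 55 = 0.00012334 m
Convert to mm: 0.00012334 * 1000 = 0.1233 mm

0.1233 mm


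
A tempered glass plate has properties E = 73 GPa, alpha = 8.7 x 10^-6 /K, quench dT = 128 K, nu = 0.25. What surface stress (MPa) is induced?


Tempering stress: sigma = E * alpha * dT / (1 - nu)
  E (MPa) = 73 * 1000 = 73000
  Numerator = 73000 * (8.7 x 10^-6) * 128 = 81.2928
  Denominator = 1 - 0.25 = 0.75
  sigma = 81.2928 / 0.75 = 108.4 MPa

108.4 MPa


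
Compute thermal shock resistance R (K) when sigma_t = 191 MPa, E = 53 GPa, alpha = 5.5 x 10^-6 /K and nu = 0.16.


Thermal shock resistance: R = sigma * (1 - nu) / (E * alpha)
  Numerator = 191 * (1 - 0.16) = 160.44
  Denominator = 53 * 1000 * (5.5 x 10^-6) = 0.2915
  R = 160.44 / 0.2915 = 550.4 K

550.4 K


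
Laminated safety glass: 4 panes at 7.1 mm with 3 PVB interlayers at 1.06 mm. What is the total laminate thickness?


Total thickness = glass contribution + PVB contribution
  Glass: 4 * 7.1 = 28.4 mm
  PVB: 3 * 1.06 = 3.18 mm
  Total = 28.4 + 3.18 = 31.58 mm

31.58 mm


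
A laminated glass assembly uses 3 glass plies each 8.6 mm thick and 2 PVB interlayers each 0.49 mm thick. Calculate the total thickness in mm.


Total thickness = glass contribution + PVB contribution
  Glass: 3 * 8.6 = 25.8 mm
  PVB: 2 * 0.49 = 0.98 mm
  Total = 25.8 + 0.98 = 26.78 mm

26.78 mm


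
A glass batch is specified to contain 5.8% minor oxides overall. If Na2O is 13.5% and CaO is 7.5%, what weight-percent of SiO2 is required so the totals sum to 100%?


Known pieces sum to 100%:
  SiO2 = 100 - (others + Na2O + CaO)
  SiO2 = 100 - (5.8 + 13.5 + 7.5) = 73.2%

73.2%


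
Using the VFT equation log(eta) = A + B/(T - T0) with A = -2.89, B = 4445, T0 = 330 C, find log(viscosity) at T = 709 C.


VFT equation: log(eta) = A + B / (T - T0)
  T - T0 = 709 - 330 = 379
  B / (T - T0) = 4445 / 379 = 11.728
  log(eta) = -2.89 + 11.728 = 8.838

8.838


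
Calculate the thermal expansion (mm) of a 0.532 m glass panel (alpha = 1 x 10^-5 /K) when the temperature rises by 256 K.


Thermal expansion formula: dL = alpha * L0 * dT
  dL = (1 x 10^-5) * 0.532 * 256 = 0.00136192 m
Convert to mm: 0.00136192 * 1000 = 1.3619 mm

1.3619 mm


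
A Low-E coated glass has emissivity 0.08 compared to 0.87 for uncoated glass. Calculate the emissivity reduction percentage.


Percentage reduction = (1 - coated/uncoated) * 100
  Ratio = 0.08 / 0.87 = 0.092
  Reduction = (1 - 0.092) * 100 = 90.8%

90.8%


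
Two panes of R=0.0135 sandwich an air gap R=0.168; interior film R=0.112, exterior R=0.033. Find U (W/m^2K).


Total thermal resistance (series):
  R_total = R_in + R_glass + R_air + R_glass + R_out
  R_total = 0.112 + 0.0135 + 0.168 + 0.0135 + 0.033 = 0.34 m^2K/W
U-value = 1 / R_total = 1 / 0.34 = 2.941 W/m^2K

2.941 W/m^2K


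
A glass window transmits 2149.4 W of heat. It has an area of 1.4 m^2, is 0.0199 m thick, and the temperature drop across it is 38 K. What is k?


Fourier's law rearranged: k = Q * t / (A * dT)
  Numerator = 2149.4 * 0.0199 = 42.77306
  Denominator = 1.4 * 38 = 53.2
  k = 42.77306 / 53.2 = 0.804 W/mK

0.804 W/mK


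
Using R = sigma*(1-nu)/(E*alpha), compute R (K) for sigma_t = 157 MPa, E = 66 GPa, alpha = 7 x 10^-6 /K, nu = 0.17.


Thermal shock resistance: R = sigma * (1 - nu) / (E * alpha)
  Numerator = 157 * (1 - 0.17) = 130.31
  Denominator = 66 * 1000 * (7 x 10^-6) = 0.462
  R = 130.31 / 0.462 = 282.1 K

282.1 K


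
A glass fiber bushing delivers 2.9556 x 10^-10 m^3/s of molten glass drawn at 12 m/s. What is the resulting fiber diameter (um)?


Cross-sectional area from continuity:
  A = Q / v = 2.9556 x 10^-10 / 12 = 2.463 x 10^-11 m^2
Diameter from circular cross-section:
  d = sqrt(4A / pi) * 10^6 (m -> um)
  d = sqrt(4 * 2.463 x 10^-11 / pi) * 10^6 = 5.6 um

5.6 um


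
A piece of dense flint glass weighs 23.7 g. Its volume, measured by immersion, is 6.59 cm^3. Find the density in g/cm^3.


Use the definition of density:
  rho = mass / volume
  rho = 23.7 / 6.59 = 3.596 g/cm^3

3.596 g/cm^3


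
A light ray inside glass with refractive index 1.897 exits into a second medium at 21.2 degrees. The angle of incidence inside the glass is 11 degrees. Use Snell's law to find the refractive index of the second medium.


Apply Snell's law: n1 * sin(theta1) = n2 * sin(theta2)
  n2 = n1 * sin(theta1) / sin(theta2)
  sin(11) = 0.190809
  sin(21.2) = 0.361625
  n2 = 1.897 * 0.190809 / 0.361625 = 1.0009

1.0009


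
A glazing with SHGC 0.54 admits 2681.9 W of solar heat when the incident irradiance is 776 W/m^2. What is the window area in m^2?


Rearrange Q = Area * SHGC * Irradiance:
  Area = Q / (SHGC * Irradiance)
  Area = 2681.9 / (0.54 * 776) = 6.4 m^2

6.4 m^2


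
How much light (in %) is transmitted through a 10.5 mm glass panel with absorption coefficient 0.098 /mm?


Beer-Lambert law: T = exp(-alpha * thickness)
  exponent = -0.098 * 10.5 = -1.029
  T = exp(-1.029) = 0.3574
  Percentage = 0.3574 * 100 = 35.74%

35.74%


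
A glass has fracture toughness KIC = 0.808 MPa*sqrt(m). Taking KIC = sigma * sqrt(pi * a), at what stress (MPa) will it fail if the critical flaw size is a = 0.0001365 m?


Rearrange KIC = sigma * sqrt(pi * a):
  sigma = KIC / sqrt(pi * a)
  sqrt(pi * 0.0001365) = 0.020708
  sigma = 0.808 / 0.020708 = 39.02 MPa

39.02 MPa


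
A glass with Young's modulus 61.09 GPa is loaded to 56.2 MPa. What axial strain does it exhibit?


Rearrange E = sigma / epsilon:
  epsilon = sigma / E
  E (MPa) = 61.09 * 1000 = 61090
  epsilon = 56.2 / 61090 = 0.00092

0.00092


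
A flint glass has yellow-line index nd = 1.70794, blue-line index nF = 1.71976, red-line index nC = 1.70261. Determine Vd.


Abbe number formula: Vd = (nd - 1) / (nF - nC)
  nd - 1 = 1.70794 - 1 = 0.70794
  nF - nC = 1.71976 - 1.70261 = 0.01715
  Vd = 0.70794 / 0.01715 = 41.28

41.28


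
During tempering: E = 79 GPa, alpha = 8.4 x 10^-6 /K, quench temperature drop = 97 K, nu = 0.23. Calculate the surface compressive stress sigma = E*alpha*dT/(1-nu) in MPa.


Tempering stress: sigma = E * alpha * dT / (1 - nu)
  E (MPa) = 79 * 1000 = 79000
  Numerator = 79000 * (8.4 x 10^-6) * 97 = 64.3692
  Denominator = 1 - 0.23 = 0.77
  sigma = 64.3692 / 0.77 = 83.6 MPa

83.6 MPa


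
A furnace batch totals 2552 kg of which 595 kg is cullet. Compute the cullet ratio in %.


Cullet ratio = (cullet mass / total batch mass) * 100
  Ratio = 595 / 2552 * 100 = 23.32%

23.32%


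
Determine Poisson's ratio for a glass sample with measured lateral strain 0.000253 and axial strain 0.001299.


Poisson's ratio: nu = lateral strain / axial strain
  nu = 0.000253 / 0.001299 = 0.1948

0.1948


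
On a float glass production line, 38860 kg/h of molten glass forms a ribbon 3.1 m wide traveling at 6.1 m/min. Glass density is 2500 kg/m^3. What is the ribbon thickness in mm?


Ribbon cross-section from mass balance:
  Volume rate = throughput / density = 38860 / 2500 = 15.544 m^3/h
  thickness = volume rate / (speed * 60 * width), i.e.
  thickness = throughput / (60 * speed * width * density) * 1000
  thickness = 38860 / (60 * 6.1 * 3.1 * 2500) * 1000 = 13.7 mm

13.7 mm


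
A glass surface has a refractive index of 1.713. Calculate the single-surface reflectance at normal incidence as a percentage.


Fresnel reflectance at normal incidence:
  R = ((n - 1)/(n + 1))^2
  (n - 1)/(n + 1) = (1.713 - 1)/(1.713 + 1) = 0.262809
  R = 0.262809^2 = 0.0690686
  R(%) = 0.0690686 * 100 = 6.907%

6.907%


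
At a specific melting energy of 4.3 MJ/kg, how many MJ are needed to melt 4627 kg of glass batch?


Total energy = mass * specific energy
  E = 4627 * 4.3 = 19896.1 MJ

19896.1 MJ


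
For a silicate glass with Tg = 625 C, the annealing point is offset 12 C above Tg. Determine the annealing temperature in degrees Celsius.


The annealing temperature is Tg plus the offset:
  T_anneal = 625 + 12 = 637 C

637 C


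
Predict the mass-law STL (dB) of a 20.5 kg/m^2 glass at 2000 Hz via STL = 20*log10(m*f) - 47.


Mass law: STL = 20 * log10(m * f) - 47
  m * f = 20.5 * 2000 = 41000
  log10(41000) = 4.61278
  STL = 20 * 4.61278 - 47 = 92.2556 - 47 = 45.3 dB

45.3 dB


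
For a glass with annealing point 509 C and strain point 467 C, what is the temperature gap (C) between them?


Gap = T_anneal - T_strain:
  gap = 509 - 467 = 42 C

42 C


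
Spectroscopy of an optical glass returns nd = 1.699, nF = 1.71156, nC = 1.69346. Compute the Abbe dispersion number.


Abbe number formula: Vd = (nd - 1) / (nF - nC)
  nd - 1 = 1.699 - 1 = 0.699
  nF - nC = 1.71156 - 1.69346 = 0.0181
  Vd = 0.699 / 0.0181 = 38.62

38.62


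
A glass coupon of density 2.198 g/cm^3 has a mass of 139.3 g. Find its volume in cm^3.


Rearrange rho = m / V:
  V = m / rho
  V = 139.3 / 2.198 = 63.376 cm^3

63.376 cm^3


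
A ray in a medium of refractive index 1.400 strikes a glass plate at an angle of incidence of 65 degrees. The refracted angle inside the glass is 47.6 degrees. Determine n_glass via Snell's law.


Apply Snell's law: n1 * sin(theta1) = n2 * sin(theta2)
  n2 = n1 * sin(theta1) / sin(theta2)
  sin(65) = 0.906308
  sin(47.6) = 0.738455
  n2 = 1.400 * 0.906308 / 0.738455 = 1.7182

1.7182


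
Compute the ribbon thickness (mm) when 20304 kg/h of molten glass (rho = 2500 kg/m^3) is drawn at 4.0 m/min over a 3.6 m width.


Ribbon cross-section from mass balance:
  Volume rate = throughput / density = 20304 / 2500 = 8.1216 m^3/h
  thickness = volume rate / (speed * 60 * width), i.e.
  thickness = throughput / (60 * speed * width * density) * 1000
  thickness = 20304 / (60 * 4.0 * 3.6 * 2500) * 1000 = 9.4 mm

9.4 mm


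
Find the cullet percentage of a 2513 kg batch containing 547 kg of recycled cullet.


Cullet ratio = (cullet mass / total batch mass) * 100
  Ratio = 547 / 2513 * 100 = 21.77%

21.77%


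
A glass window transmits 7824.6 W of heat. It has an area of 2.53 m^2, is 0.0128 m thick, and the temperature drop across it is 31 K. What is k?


Fourier's law rearranged: k = Q * t / (A * dT)
  Numerator = 7824.6 * 0.0128 = 100.15488
  Denominator = 2.53 * 31 = 78.43
  k = 100.15488 / 78.43 = 1.277 W/mK

1.277 W/mK


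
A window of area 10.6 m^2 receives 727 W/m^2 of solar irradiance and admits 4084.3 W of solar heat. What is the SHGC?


Rearrange Q = Area * SHGC * Irradiance:
  SHGC = Q / (Area * Irradiance)
  SHGC = 4084.3 / (10.6 * 727) = 0.53

0.53
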